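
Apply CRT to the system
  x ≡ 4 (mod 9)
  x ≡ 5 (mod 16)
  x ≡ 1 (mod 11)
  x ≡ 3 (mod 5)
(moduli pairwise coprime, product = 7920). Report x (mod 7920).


Product of moduli M = 9 · 16 · 11 · 5 = 7920.
Merge one congruence at a time:
  Start: x ≡ 4 (mod 9).
  Combine with x ≡ 5 (mod 16); new modulus lcm = 144.
    Write x = 4 + 9·t and substitute into x ≡ 5 (mod 16): 9·t ≡ 5 − 4 = 1 (mod 16).
    The inverse of 9 mod 16 is 9 (since 9·9 = 81 = 5·16 + 1), so t ≡ 9·1 = 9 ≡ 9 (mod 16).
    Then x = 4 + 9·9 = 85, valid modulo lcm(9, 16) = 144: x ≡ 85 (mod 144).
  Combine with x ≡ 1 (mod 11); new modulus lcm = 1584.
    Write x = 85 + 144·t and substitute into x ≡ 1 (mod 11): 144·t ≡ 1 − 85 = -84 (mod 11).
    Reduce coefficients mod 11: 1·t ≡ 4 (mod 11).
    So t ≡ 4 (mod 11).
    Then x = 85 + 144·4 = 661, valid modulo lcm(144, 11) = 1584: x ≡ 661 (mod 1584).
  Combine with x ≡ 3 (mod 5); new modulus lcm = 7920.
    Write x = 661 + 1584·t and substitute into x ≡ 3 (mod 5): 1584·t ≡ 3 − 661 = -658 (mod 5).
    Reduce coefficients mod 5: 4·t ≡ 2 (mod 5).
    The inverse of 4 mod 5 is 4 (since 4·4 = 16 = 3·5 + 1), so t ≡ 4·2 = 8 ≡ 3 (mod 5).
    Then x = 661 + 1584·3 = 5413, valid modulo lcm(1584, 5) = 7920: x ≡ 5413 (mod 7920).
Verify against each original: 5413 mod 9 = 4, 5413 mod 16 = 5, 5413 mod 11 = 1, 5413 mod 5 = 3.

x ≡ 5413 (mod 7920).


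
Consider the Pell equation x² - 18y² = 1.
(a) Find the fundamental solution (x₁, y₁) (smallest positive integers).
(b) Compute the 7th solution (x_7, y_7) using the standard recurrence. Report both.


Step 1: Find the fundamental solution (x₁, y₁) of x² - 18y² = 1.
  Expand √18 as a continued fraction. a₀ = ⌊√18⌋ = 4; iterate m_{k+1} = d_k·a_k − m_k, d_{k+1} = (18 − m_{k+1}²)/d_k, a_{k+1} = ⌊(a₀ + m_{k+1})/d_{k+1}⌋ (starting m₀ = 0, d₀ = 1), with convergents p_k = a_k·p_{k-1} + p_{k-2}, q_k = a_k·q_{k-1} + q_{k-2} (p₋₁ = 1, q₋₁ = 0):
  k = 0: a₀ = 4; p₀/q₀ = 4/1; p₀² − 18·q₀² = 16 − 18 = -2.
  k = 1: m = 4, d = 2, a = ⌊(4 + 4)/2⌋ = 4; p/q = (4·4 + 1)/(4·1 + 0) = 17/4; p² − 18·q² = 289 − 288 = 1.
  The first convergent with p² − 18·q² = 1 gives the fundamental solution (x₁, y₁) = (17, 4).
Step 2: Apply the recurrence (x_{n+1}, y_{n+1}) = (x₁x_n + 18y₁y_n, x₁y_n + y₁x_n) repeatedly.
  From (x_1, y_1) = (17, 4): x_2 = 17·17 + 18·4·4 = 577; y_2 = 17·4 + 4·17 = 136.
  From (x_2, y_2) = (577, 136): x_3 = 17·577 + 18·4·136 = 19601; y_3 = 17·136 + 4·577 = 4620.
  From (x_3, y_3) = (19601, 4620): x_4 = 17·19601 + 18·4·4620 = 665857; y_4 = 17·4620 + 4·19601 = 156944.
  From (x_4, y_4) = (665857, 156944): x_5 = 17·665857 + 18·4·156944 = 22619537; y_5 = 17·156944 + 4·665857 = 5331476.
  From (x_5, y_5) = (22619537, 5331476): x_6 = 17·22619537 + 18·4·5331476 = 768398401; y_6 = 17·5331476 + 4·22619537 = 181113240.
  From (x_6, y_6) = (768398401, 181113240): x_7 = 17·768398401 + 18·4·181113240 = 26102926097; y_7 = 17·181113240 + 4·768398401 = 6152518684.
Step 3: Verify x_7² - 18·y_7² = 681362750825443653409 - 681362750825443653408 = 1 (should be 1). ✓

(x_1, y_1) = (17, 4); (x_7, y_7) = (26102926097, 6152518684).


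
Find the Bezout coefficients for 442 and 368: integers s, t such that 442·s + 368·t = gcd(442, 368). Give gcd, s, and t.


Euclidean algorithm on (442, 368) — divide until remainder is 0:
  442 = 1 · 368 + 74
  368 = 4 · 74 + 72
  74 = 1 · 72 + 2
  72 = 36 · 2 + 0
gcd(442, 368) = 2.
Track Bezout coefficients alongside the remainders: start with r₀ = 442 = a·1 + b·0 (s = 1, t = 0) and r₁ = 368 = a·0 + b·1 (s = 0, t = 1); each new remainder r_{k+1} = r_{k-1} − q_k·r_k inherits s_{k+1} = s_{k-1} − q_k·s_k, t_{k+1} = t_{k-1} − q_k·t_k, so r_k = a·s_k + b·t_k at every step:
  q = 1: r = 74, s = 1 − 1·0 = 1, t = 0 − 1·1 = -1  (check: 442·1 + 368·(-1) = 74)
  q = 4: r = 72, s = 0 − 4·1 = -4, t = 1 − 4·(-1) = 5  (check: 442·(-4) + 368·5 = 72)
  q = 1: r = 2, s = 1 − 1·(-4) = 5, t = -1 − 1·5 = -6  (check: 442·5 + 368·(-6) = 2)
The row with r = 2 (the gcd) gives the Bezout coefficients s = 5, t = -6.
Result: 442 · (5) + 368 · (-6) = 2.

gcd(442, 368) = 2; s = 5, t = -6 (check: 442·5 + 368·(-6) = 2).


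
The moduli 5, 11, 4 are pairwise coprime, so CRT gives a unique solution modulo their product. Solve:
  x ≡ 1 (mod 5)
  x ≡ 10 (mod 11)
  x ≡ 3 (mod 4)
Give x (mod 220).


Moduli 5, 11, 4 are pairwise coprime; by CRT there is a unique solution modulo M = 5 · 11 · 4 = 220.
Solve pairwise, accumulating the modulus:
  Start with x ≡ 1 (mod 5).
  Combine with x ≡ 10 (mod 11): since gcd(5, 11) = 1, we get a unique residue mod 55.
    Write x = 1 + 5·t and substitute into x ≡ 10 (mod 11): 5·t ≡ 10 − 1 = 9 (mod 11).
    The inverse of 5 mod 11 is 9 (since 5·9 = 45 = 4·11 + 1), so t ≡ 9·9 = 81 ≡ 4 (mod 11).
    Then x = 1 + 5·4 = 21, valid modulo lcm(5, 11) = 55: x ≡ 21 (mod 55).
  Combine with x ≡ 3 (mod 4): since gcd(55, 4) = 1, we get a unique residue mod 220.
    Write x = 21 + 55·t and substitute into x ≡ 3 (mod 4): 55·t ≡ 3 − 21 = -18 (mod 4).
    Reduce coefficients mod 4: 3·t ≡ 2 (mod 4).
    The inverse of 3 mod 4 is 3 (since 3·3 = 9 = 2·4 + 1), so t ≡ 3·2 = 6 ≡ 2 (mod 4).
    Then x = 21 + 55·2 = 131, valid modulo lcm(55, 4) = 220: x ≡ 131 (mod 220).
Verify: 131 mod 5 = 1 ✓, 131 mod 11 = 10 ✓, 131 mod 4 = 3 ✓.

x ≡ 131 (mod 220).


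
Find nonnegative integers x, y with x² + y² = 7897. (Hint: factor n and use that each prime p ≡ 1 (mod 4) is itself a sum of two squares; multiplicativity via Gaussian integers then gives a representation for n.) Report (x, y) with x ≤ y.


Step 1: Factor n = 7897 = 53 · 149.
Step 2: Check the mod-4 condition on each prime factor: 53 ≡ 1 (mod 4), exponent 1; 149 ≡ 1 (mod 4), exponent 1.
All primes ≡ 3 (mod 4) appear to even exponent (or don't appear), so by the two-squares theorem n IS expressible as a sum of two squares.
Step 3: Build a representation. Here n = 53 · 149 is a product of primes ≡ 1 (mod 4). Each prime p ≡ 1 (mod 4) is itself a sum of two squares; find a² by testing p − a² for a perfect square:
  53: 53 − 1² = 52, 53 − 2² = 49 = 7² ⇒ 53 = 2² + 7².
  149: 149 − 1² = 148, 149 − 2² = 145, 149 − 3² = 140, 149 − 4² = 133, 149 − 5² = 124, 149 − 6² = 113, 149 − 7² = 100 = 10² ⇒ 149 = 7² + 10².
  Combine using the Brahmagupta–Fibonacci identity (a² + b²)(c² + d²) = (ac − bd)² + (ad + bc)² = (ac + bd)² + (ad − bc)²:
  53 · 149 = 7897: from (2² + 7²)(7² + 10²), take (2·7 − 7·10, 2·10 + 7·7) = (14 − 70, 20 + 49) = (-56, 69); dropping signs (only squares matter) gives (56, 69); check 56² + 69² = 3136 + 4761 = 7897 ✓.
Step 4: Order so x ≤ y and verify: 56² + 69² = 3136 + 4761 = 7897 = n. ✓

n = 7897 = 56² + 69² (one valid representation with x ≤ y).


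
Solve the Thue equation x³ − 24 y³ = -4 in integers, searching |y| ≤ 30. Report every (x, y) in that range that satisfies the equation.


The equation is x³ - 24y³ = -4. For fixed y, x³ = 24·y³ − 4, so a solution requires the RHS to be a perfect cube.
Strategy: iterate y from -30 to 30, compute RHS = 24·y³ − 4, and check whether it is a (positive or negative) perfect cube.
Check small values of y:
  y = 0: RHS = -4 is not a perfect cube.
  y = 1: RHS = 20 is not a perfect cube.
  y = -1: RHS = -28 is not a perfect cube.
  y = 2: RHS = 188 is not a perfect cube.
  y = -2: RHS = -196 is not a perfect cube.
  y = 3: RHS = 644 is not a perfect cube.
  y = -3: RHS = -652 is not a perfect cube.
Continuing the search up to |y| = 30 finds no solutions either.
No (x, y) in the scanned range satisfies the equation.

No integer solutions with |y| ≤ 30.


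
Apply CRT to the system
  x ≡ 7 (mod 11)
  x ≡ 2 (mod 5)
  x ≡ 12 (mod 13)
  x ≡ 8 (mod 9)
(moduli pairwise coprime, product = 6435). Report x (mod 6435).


Product of moduli M = 11 · 5 · 13 · 9 = 6435.
Merge one congruence at a time:
  Start: x ≡ 7 (mod 11).
  Combine with x ≡ 2 (mod 5); new modulus lcm = 55.
    Write x = 7 + 11·t and substitute into x ≡ 2 (mod 5): 11·t ≡ 2 − 7 = -5 (mod 5).
    Reduce coefficients mod 5: 1·t ≡ 0 (mod 5).
    So t ≡ 0 (mod 5).
    Then x = 7 + 11·0 = 7, valid modulo lcm(11, 5) = 55: x ≡ 7 (mod 55).
  Combine with x ≡ 12 (mod 13); new modulus lcm = 715.
    Write x = 7 + 55·t and substitute into x ≡ 12 (mod 13): 55·t ≡ 12 − 7 = 5 (mod 13).
    Reduce coefficients mod 13: 3·t ≡ 5 (mod 13).
    The inverse of 3 mod 13 is 9 (since 3·9 = 27 = 2·13 + 1), so t ≡ 9·5 = 45 ≡ 6 (mod 13).
    Then x = 7 + 55·6 = 337, valid modulo lcm(55, 13) = 715: x ≡ 337 (mod 715).
  Combine with x ≡ 8 (mod 9); new modulus lcm = 6435.
    Write x = 337 + 715·t and substitute into x ≡ 8 (mod 9): 715·t ≡ 8 − 337 = -329 (mod 9).
    Reduce coefficients mod 9: 4·t ≡ 4 (mod 9).
    The inverse of 4 mod 9 is 7 (since 4·7 = 28 = 3·9 + 1), so t ≡ 7·4 = 28 ≡ 1 (mod 9).
    Then x = 337 + 715·1 = 1052, valid modulo lcm(715, 9) = 6435: x ≡ 1052 (mod 6435).
Verify against each original: 1052 mod 11 = 7, 1052 mod 5 = 2, 1052 mod 13 = 12, 1052 mod 9 = 8.

x ≡ 1052 (mod 6435).


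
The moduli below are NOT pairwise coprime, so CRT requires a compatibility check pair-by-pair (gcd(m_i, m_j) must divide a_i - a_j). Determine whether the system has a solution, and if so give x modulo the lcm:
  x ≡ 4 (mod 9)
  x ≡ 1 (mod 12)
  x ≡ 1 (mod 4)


Moduli 9, 12, 4 are not pairwise coprime, so CRT works modulo lcm(m_i) when all pairwise compatibility conditions hold.
Pairwise compatibility: gcd(m_i, m_j) must divide a_i - a_j for every pair.
Merge one congruence at a time:
  Start: x ≡ 4 (mod 9).
  Combine with x ≡ 1 (mod 12): gcd(9, 12) = 3; 1 - 4 = -3, which IS divisible by 3, so compatible.
    Write x = 4 + 9·t and substitute into x ≡ 1 (mod 12): 9·t ≡ 1 − 4 = -3 (mod 12).
    Divide the congruence (and modulus) by g = 3: 3·t ≡ -1 (mod 4).
    Reduce coefficients mod 4: 3·t ≡ 3 (mod 4).
    The inverse of 3 mod 4 is 3 (since 3·3 = 9 = 2·4 + 1), so t ≡ 3·3 = 9 ≡ 1 (mod 4).
    Then x = 4 + 9·1 = 13, valid modulo lcm(9, 12) = 36: x ≡ 13 (mod 36).
  Combine with x ≡ 1 (mod 4): gcd(36, 4) = 4; 1 - 13 = -12, which IS divisible by 4, so compatible.
    Write x = 13 + 36·t and substitute into x ≡ 1 (mod 4): 36·t ≡ 1 − 13 = -12 (mod 4).
    Divide the congruence (and modulus) by g = 4: 9·t ≡ -3 (mod 1).
    Modulo 1 every t works; take t = 0.
    Then x = 13 + 36·0 = 13, valid modulo lcm(36, 4) = 36: x ≡ 13 (mod 36).
Verify: 13 mod 9 = 4, 13 mod 12 = 1, 13 mod 4 = 1.

x ≡ 13 (mod 36).


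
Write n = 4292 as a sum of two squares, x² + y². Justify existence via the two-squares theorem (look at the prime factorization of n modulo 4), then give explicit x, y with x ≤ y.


Step 1: Factor n = 4292 = 2^2 · 29 · 37.
Step 2: Check the mod-4 condition on each prime factor: 2 = 2 (special); 29 ≡ 1 (mod 4), exponent 1; 37 ≡ 1 (mod 4), exponent 1.
All primes ≡ 3 (mod 4) appear to even exponent (or don't appear), so by the two-squares theorem n IS expressible as a sum of two squares.
Step 3: Build a representation. Group n = k² · m with k = 2 and m = 29 · 37 = 1073 (a product of primes ≡ 1 (mod 4)); a representation of m scales to one of n via (k·x)² + (k·y)² = k²(x² + y²). Each prime p ≡ 1 (mod 4) is itself a sum of two squares; find a² by testing p − a² for a perfect square:
  29: 29 − 1² = 28, 29 − 2² = 25 = 5² ⇒ 29 = 2² + 5².
  37: 37 − 1² = 36 = 6² ⇒ 37 = 1² + 6².
  Combine using the Brahmagupta–Fibonacci identity (a² + b²)(c² + d²) = (ac − bd)² + (ad + bc)² = (ac + bd)² + (ad − bc)²:
  29 · 37 = 1073: from (2² + 5²)(1² + 6²), take (2·1 − 5·6, 2·6 + 5·1) = (2 − 30, 12 + 5) = (-28, 17); dropping signs (only squares matter) gives (28, 17); check 28² + 17² = 784 + 289 = 1073 ✓.
  Scale by k = 2: (2·28, 2·17) = (56, 34).
Step 4: Order so x ≤ y and verify: 34² + 56² = 1156 + 3136 = 4292 = n. ✓

n = 4292 = 34² + 56² (one valid representation with x ≤ y).


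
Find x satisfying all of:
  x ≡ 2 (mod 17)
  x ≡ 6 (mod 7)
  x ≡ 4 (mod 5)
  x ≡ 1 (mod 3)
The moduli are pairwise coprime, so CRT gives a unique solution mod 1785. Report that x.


Product of moduli M = 17 · 7 · 5 · 3 = 1785.
Merge one congruence at a time:
  Start: x ≡ 2 (mod 17).
  Combine with x ≡ 6 (mod 7); new modulus lcm = 119.
    Write x = 2 + 17·t and substitute into x ≡ 6 (mod 7): 17·t ≡ 6 − 2 = 4 (mod 7).
    Reduce coefficients mod 7: 3·t ≡ 4 (mod 7).
    The inverse of 3 mod 7 is 5 (since 3·5 = 15 = 2·7 + 1), so t ≡ 5·4 = 20 ≡ 6 (mod 7).
    Then x = 2 + 17·6 = 104, valid modulo lcm(17, 7) = 119: x ≡ 104 (mod 119).
  Combine with x ≡ 4 (mod 5); new modulus lcm = 595.
    Write x = 104 + 119·t and substitute into x ≡ 4 (mod 5): 119·t ≡ 4 − 104 = -100 (mod 5).
    Reduce coefficients mod 5: 4·t ≡ 0 (mod 5).
    The inverse of 4 mod 5 is 4 (since 4·4 = 16 = 3·5 + 1), so t ≡ 4·0 = 0 ≡ 0 (mod 5).
    Then x = 104 + 119·0 = 104, valid modulo lcm(119, 5) = 595: x ≡ 104 (mod 595).
  Combine with x ≡ 1 (mod 3); new modulus lcm = 1785.
    Write x = 104 + 595·t and substitute into x ≡ 1 (mod 3): 595·t ≡ 1 − 104 = -103 (mod 3).
    Reduce coefficients mod 3: 1·t ≡ 2 (mod 3).
    So t ≡ 2 (mod 3).
    Then x = 104 + 595·2 = 1294, valid modulo lcm(595, 3) = 1785: x ≡ 1294 (mod 1785).
Verify against each original: 1294 mod 17 = 2, 1294 mod 7 = 6, 1294 mod 5 = 4, 1294 mod 3 = 1.

x ≡ 1294 (mod 1785).


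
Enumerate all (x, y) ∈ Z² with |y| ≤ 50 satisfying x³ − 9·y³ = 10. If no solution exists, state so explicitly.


The equation is x³ - 9y³ = 10. For fixed y, x³ = 9·y³ + 10, so a solution requires the RHS to be a perfect cube.
Strategy: iterate y from -50 to 50, compute RHS = 9·y³ + 10, and check whether it is a (positive or negative) perfect cube.
Check small values of y:
  y = 0: RHS = 10 is not a perfect cube.
  y = 1: RHS = 19 is not a perfect cube.
  y = -1: RHS = 1 = (1)³ ⇒ x = 1 works.
  y = 2: RHS = 82 is not a perfect cube.
  y = -2: RHS = -62 is not a perfect cube.
  y = 3: RHS = 253 is not a perfect cube.
  y = -3: RHS = -233 is not a perfect cube.
Continuing the search up to |y| = 50 finds no further solutions beyond those listed.
Collected solutions: (1, -1).

Solutions (with |y| ≤ 50): (1, -1).


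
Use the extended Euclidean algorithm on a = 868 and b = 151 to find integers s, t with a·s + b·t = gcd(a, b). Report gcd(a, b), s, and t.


Euclidean algorithm on (868, 151) — divide until remainder is 0:
  868 = 5 · 151 + 113
  151 = 1 · 113 + 38
  113 = 2 · 38 + 37
  38 = 1 · 37 + 1
  37 = 37 · 1 + 0
gcd(868, 151) = 1.
Track Bezout coefficients alongside the remainders: start with r₀ = 868 = a·1 + b·0 (s = 1, t = 0) and r₁ = 151 = a·0 + b·1 (s = 0, t = 1); each new remainder r_{k+1} = r_{k-1} − q_k·r_k inherits s_{k+1} = s_{k-1} − q_k·s_k, t_{k+1} = t_{k-1} − q_k·t_k, so r_k = a·s_k + b·t_k at every step:
  q = 5: r = 113, s = 1 − 5·0 = 1, t = 0 − 5·1 = -5  (check: 868·1 + 151·(-5) = 113)
  q = 1: r = 38, s = 0 − 1·1 = -1, t = 1 − 1·(-5) = 6  (check: 868·(-1) + 151·6 = 38)
  q = 2: r = 37, s = 1 − 2·(-1) = 3, t = -5 − 2·6 = -17  (check: 868·3 + 151·(-17) = 37)
  q = 1: r = 1, s = -1 − 1·3 = -4, t = 6 − 1·(-17) = 23  (check: 868·(-4) + 151·23 = 1)
The row with r = 1 (the gcd) gives the Bezout coefficients s = -4, t = 23.
Result: 868 · (-4) + 151 · (23) = 1.

gcd(868, 151) = 1; s = -4, t = 23 (check: 868·(-4) + 151·23 = 1).


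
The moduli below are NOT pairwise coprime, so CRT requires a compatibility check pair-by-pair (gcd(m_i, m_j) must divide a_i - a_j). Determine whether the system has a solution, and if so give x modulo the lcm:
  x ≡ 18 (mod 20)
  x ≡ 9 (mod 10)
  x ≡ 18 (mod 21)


Moduli 20, 10, 21 are not pairwise coprime, so CRT works modulo lcm(m_i) when all pairwise compatibility conditions hold.
Pairwise compatibility: gcd(m_i, m_j) must divide a_i - a_j for every pair.
Merge one congruence at a time:
  Start: x ≡ 18 (mod 20).
  Combine with x ≡ 9 (mod 10): gcd(20, 10) = 10, and 9 - 18 = -9 is NOT divisible by 10.
    ⇒ system is inconsistent (no integer solution).

No solution (the system is inconsistent).


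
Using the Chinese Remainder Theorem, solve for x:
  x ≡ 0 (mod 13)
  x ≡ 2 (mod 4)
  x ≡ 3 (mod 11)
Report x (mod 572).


Moduli 13, 4, 11 are pairwise coprime; by CRT there is a unique solution modulo M = 13 · 4 · 11 = 572.
Solve pairwise, accumulating the modulus:
  Start with x ≡ 0 (mod 13).
  Combine with x ≡ 2 (mod 4): since gcd(13, 4) = 1, we get a unique residue mod 52.
    Write x = 0 + 13·t and substitute into x ≡ 2 (mod 4): 13·t ≡ 2 − 0 = 2 (mod 4).
    Reduce coefficients mod 4: 1·t ≡ 2 (mod 4).
    So t ≡ 2 (mod 4).
    Then x = 0 + 13·2 = 26, valid modulo lcm(13, 4) = 52: x ≡ 26 (mod 52).
  Combine with x ≡ 3 (mod 11): since gcd(52, 11) = 1, we get a unique residue mod 572.
    Write x = 26 + 52·t and substitute into x ≡ 3 (mod 11): 52·t ≡ 3 − 26 = -23 (mod 11).
    Reduce coefficients mod 11: 8·t ≡ 10 (mod 11).
    The inverse of 8 mod 11 is 7 (since 8·7 = 56 = 5·11 + 1), so t ≡ 7·10 = 70 ≡ 4 (mod 11).
    Then x = 26 + 52·4 = 234, valid modulo lcm(52, 11) = 572: x ≡ 234 (mod 572).
Verify: 234 mod 13 = 0 ✓, 234 mod 4 = 2 ✓, 234 mod 11 = 3 ✓.

x ≡ 234 (mod 572).


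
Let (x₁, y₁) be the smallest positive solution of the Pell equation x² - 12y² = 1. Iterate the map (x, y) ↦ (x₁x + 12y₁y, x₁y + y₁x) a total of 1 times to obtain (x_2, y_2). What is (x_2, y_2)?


Step 1: Find the fundamental solution (x₁, y₁) of x² - 12y² = 1.
  Expand √12 as a continued fraction. a₀ = ⌊√12⌋ = 3; iterate m_{k+1} = d_k·a_k − m_k, d_{k+1} = (12 − m_{k+1}²)/d_k, a_{k+1} = ⌊(a₀ + m_{k+1})/d_{k+1}⌋ (starting m₀ = 0, d₀ = 1), with convergents p_k = a_k·p_{k-1} + p_{k-2}, q_k = a_k·q_{k-1} + q_{k-2} (p₋₁ = 1, q₋₁ = 0):
  k = 0: a₀ = 3; p₀/q₀ = 3/1; p₀² − 12·q₀² = 9 − 12 = -3.
  k = 1: m = 3, d = 3, a = ⌊(3 + 3)/3⌋ = 2; p/q = (2·3 + 1)/(2·1 + 0) = 7/2; p² − 12·q² = 49 − 48 = 1.
  The first convergent with p² − 12·q² = 1 gives the fundamental solution (x₁, y₁) = (7, 2).
Step 2: Apply the recurrence (x_{n+1}, y_{n+1}) = (x₁x_n + 12y₁y_n, x₁y_n + y₁x_n) repeatedly.
  From (x_1, y_1) = (7, 2): x_2 = 7·7 + 12·2·2 = 97; y_2 = 7·2 + 2·7 = 28.
Step 3: Verify x_2² - 12·y_2² = 9409 - 9408 = 1 (should be 1). ✓

(x_1, y_1) = (7, 2); (x_2, y_2) = (97, 28).


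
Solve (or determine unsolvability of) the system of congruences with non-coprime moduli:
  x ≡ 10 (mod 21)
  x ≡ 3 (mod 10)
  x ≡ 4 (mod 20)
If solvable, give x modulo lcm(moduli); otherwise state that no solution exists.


Moduli 21, 10, 20 are not pairwise coprime, so CRT works modulo lcm(m_i) when all pairwise compatibility conditions hold.
Pairwise compatibility: gcd(m_i, m_j) must divide a_i - a_j for every pair.
Merge one congruence at a time:
  Start: x ≡ 10 (mod 21).
  Combine with x ≡ 3 (mod 10): gcd(21, 10) = 1; 3 - 10 = -7, which IS divisible by 1, so compatible.
    Write x = 10 + 21·t and substitute into x ≡ 3 (mod 10): 21·t ≡ 3 − 10 = -7 (mod 10).
    Reduce coefficients mod 10: 1·t ≡ 3 (mod 10).
    So t ≡ 3 (mod 10).
    Then x = 10 + 21·3 = 73, valid modulo lcm(21, 10) = 210: x ≡ 73 (mod 210).
  Combine with x ≡ 4 (mod 20): gcd(210, 20) = 10, and 4 - 73 = -69 is NOT divisible by 10.
    ⇒ system is inconsistent (no integer solution).

No solution (the system is inconsistent).


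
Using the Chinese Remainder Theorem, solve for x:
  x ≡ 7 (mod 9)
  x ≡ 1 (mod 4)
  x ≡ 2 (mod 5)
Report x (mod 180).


Moduli 9, 4, 5 are pairwise coprime; by CRT there is a unique solution modulo M = 9 · 4 · 5 = 180.
Solve pairwise, accumulating the modulus:
  Start with x ≡ 7 (mod 9).
  Combine with x ≡ 1 (mod 4): since gcd(9, 4) = 1, we get a unique residue mod 36.
    Write x = 7 + 9·t and substitute into x ≡ 1 (mod 4): 9·t ≡ 1 − 7 = -6 (mod 4).
    Reduce coefficients mod 4: 1·t ≡ 2 (mod 4).
    So t ≡ 2 (mod 4).
    Then x = 7 + 9·2 = 25, valid modulo lcm(9, 4) = 36: x ≡ 25 (mod 36).
  Combine with x ≡ 2 (mod 5): since gcd(36, 5) = 1, we get a unique residue mod 180.
    Write x = 25 + 36·t and substitute into x ≡ 2 (mod 5): 36·t ≡ 2 − 25 = -23 (mod 5).
    Reduce coefficients mod 5: 1·t ≡ 2 (mod 5).
    So t ≡ 2 (mod 5).
    Then x = 25 + 36·2 = 97, valid modulo lcm(36, 5) = 180: x ≡ 97 (mod 180).
Verify: 97 mod 9 = 7 ✓, 97 mod 4 = 1 ✓, 97 mod 5 = 2 ✓.

x ≡ 97 (mod 180).


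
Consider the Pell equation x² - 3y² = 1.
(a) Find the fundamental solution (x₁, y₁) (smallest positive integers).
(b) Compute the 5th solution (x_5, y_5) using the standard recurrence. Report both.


Step 1: Find the fundamental solution (x₁, y₁) of x² - 3y² = 1.
  Expand √3 as a continued fraction. a₀ = ⌊√3⌋ = 1; iterate m_{k+1} = d_k·a_k − m_k, d_{k+1} = (3 − m_{k+1}²)/d_k, a_{k+1} = ⌊(a₀ + m_{k+1})/d_{k+1}⌋ (starting m₀ = 0, d₀ = 1), with convergents p_k = a_k·p_{k-1} + p_{k-2}, q_k = a_k·q_{k-1} + q_{k-2} (p₋₁ = 1, q₋₁ = 0):
  k = 0: a₀ = 1; p₀/q₀ = 1/1; p₀² − 3·q₀² = 1 − 3 = -2.
  k = 1: m = 1, d = 2, a = ⌊(1 + 1)/2⌋ = 1; p/q = (1·1 + 1)/(1·1 + 0) = 2/1; p² − 3·q² = 4 − 3 = 1.
  The first convergent with p² − 3·q² = 1 gives the fundamental solution (x₁, y₁) = (2, 1).
Step 2: Apply the recurrence (x_{n+1}, y_{n+1}) = (x₁x_n + 3y₁y_n, x₁y_n + y₁x_n) repeatedly.
  From (x_1, y_1) = (2, 1): x_2 = 2·2 + 3·1·1 = 7; y_2 = 2·1 + 1·2 = 4.
  From (x_2, y_2) = (7, 4): x_3 = 2·7 + 3·1·4 = 26; y_3 = 2·4 + 1·7 = 15.
  From (x_3, y_3) = (26, 15): x_4 = 2·26 + 3·1·15 = 97; y_4 = 2·15 + 1·26 = 56.
  From (x_4, y_4) = (97, 56): x_5 = 2·97 + 3·1·56 = 362; y_5 = 2·56 + 1·97 = 209.
Step 3: Verify x_5² - 3·y_5² = 131044 - 131043 = 1 (should be 1). ✓

(x_1, y_1) = (2, 1); (x_5, y_5) = (362, 209).


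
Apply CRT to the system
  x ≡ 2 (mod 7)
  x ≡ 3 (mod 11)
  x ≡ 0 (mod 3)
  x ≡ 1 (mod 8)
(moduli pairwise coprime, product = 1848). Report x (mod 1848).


Product of moduli M = 7 · 11 · 3 · 8 = 1848.
Merge one congruence at a time:
  Start: x ≡ 2 (mod 7).
  Combine with x ≡ 3 (mod 11); new modulus lcm = 77.
    Write x = 2 + 7·t and substitute into x ≡ 3 (mod 11): 7·t ≡ 3 − 2 = 1 (mod 11).
    The inverse of 7 mod 11 is 8 (since 7·8 = 56 = 5·11 + 1), so t ≡ 8·1 = 8 ≡ 8 (mod 11).
    Then x = 2 + 7·8 = 58, valid modulo lcm(7, 11) = 77: x ≡ 58 (mod 77).
  Combine with x ≡ 0 (mod 3); new modulus lcm = 231.
    Write x = 58 + 77·t and substitute into x ≡ 0 (mod 3): 77·t ≡ 0 − 58 = -58 (mod 3).
    Reduce coefficients mod 3: 2·t ≡ 2 (mod 3).
    The inverse of 2 mod 3 is 2 (since 2·2 = 4 = 1·3 + 1), so t ≡ 2·2 = 4 ≡ 1 (mod 3).
    Then x = 58 + 77·1 = 135, valid modulo lcm(77, 3) = 231: x ≡ 135 (mod 231).
  Combine with x ≡ 1 (mod 8); new modulus lcm = 1848.
    Write x = 135 + 231·t and substitute into x ≡ 1 (mod 8): 231·t ≡ 1 − 135 = -134 (mod 8).
    Reduce coefficients mod 8: 7·t ≡ 2 (mod 8).
    The inverse of 7 mod 8 is 7 (since 7·7 = 49 = 6·8 + 1), so t ≡ 7·2 = 14 ≡ 6 (mod 8).
    Then x = 135 + 231·6 = 1521, valid modulo lcm(231, 8) = 1848: x ≡ 1521 (mod 1848).
Verify against each original: 1521 mod 7 = 2, 1521 mod 11 = 3, 1521 mod 3 = 0, 1521 mod 8 = 1.

x ≡ 1521 (mod 1848).


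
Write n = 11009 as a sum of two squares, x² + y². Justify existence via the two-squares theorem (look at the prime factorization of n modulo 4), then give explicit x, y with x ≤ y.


Step 1: Factor n = 11009 = 101 · 109.
Step 2: Check the mod-4 condition on each prime factor: 101 ≡ 1 (mod 4), exponent 1; 109 ≡ 1 (mod 4), exponent 1.
All primes ≡ 3 (mod 4) appear to even exponent (or don't appear), so by the two-squares theorem n IS expressible as a sum of two squares.
Step 3: Build a representation. Here n = 101 · 109 is a product of primes ≡ 1 (mod 4). Each prime p ≡ 1 (mod 4) is itself a sum of two squares; find a² by testing p − a² for a perfect square:
  101: 101 − 1² = 100 = 10² ⇒ 101 = 1² + 10².
  109: 109 − 1² = 108, 109 − 2² = 105, 109 − 3² = 100 = 10² ⇒ 109 = 3² + 10².
  Combine using the Brahmagupta–Fibonacci identity (a² + b²)(c² + d²) = (ac − bd)² + (ad + bc)² = (ac + bd)² + (ad − bc)²:
  101 · 109 = 11009: from (1² + 10²)(3² + 10²), take (1·3 − 10·10, 1·10 + 10·3) = (3 − 100, 10 + 30) = (-97, 40); dropping signs (only squares matter) gives (97, 40); check 97² + 40² = 9409 + 1600 = 11009 ✓.
Step 4: Order so x ≤ y and verify: 40² + 97² = 1600 + 9409 = 11009 = n. ✓

n = 11009 = 40² + 97² (one valid representation with x ≤ y).


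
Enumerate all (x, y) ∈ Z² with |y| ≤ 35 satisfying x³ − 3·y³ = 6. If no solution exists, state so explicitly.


The equation is x³ - 3y³ = 6. For fixed y, x³ = 3·y³ + 6, so a solution requires the RHS to be a perfect cube.
Strategy: iterate y from -35 to 35, compute RHS = 3·y³ + 6, and check whether it is a (positive or negative) perfect cube.
Check small values of y:
  y = 0: RHS = 6 is not a perfect cube.
  y = 1: RHS = 9 is not a perfect cube.
  y = -1: RHS = 3 is not a perfect cube.
  y = 2: RHS = 30 is not a perfect cube.
  y = -2: RHS = -18 is not a perfect cube.
  y = 3: RHS = 87 is not a perfect cube.
  y = -3: RHS = -75 is not a perfect cube.
Continuing the search up to |y| = 35 finds no solutions either.
No (x, y) in the scanned range satisfies the equation.

No integer solutions with |y| ≤ 35.


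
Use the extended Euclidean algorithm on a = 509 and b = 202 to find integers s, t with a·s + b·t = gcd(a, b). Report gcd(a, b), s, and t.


Euclidean algorithm on (509, 202) — divide until remainder is 0:
  509 = 2 · 202 + 105
  202 = 1 · 105 + 97
  105 = 1 · 97 + 8
  97 = 12 · 8 + 1
  8 = 8 · 1 + 0
gcd(509, 202) = 1.
Track Bezout coefficients alongside the remainders: start with r₀ = 509 = a·1 + b·0 (s = 1, t = 0) and r₁ = 202 = a·0 + b·1 (s = 0, t = 1); each new remainder r_{k+1} = r_{k-1} − q_k·r_k inherits s_{k+1} = s_{k-1} − q_k·s_k, t_{k+1} = t_{k-1} − q_k·t_k, so r_k = a·s_k + b·t_k at every step:
  q = 2: r = 105, s = 1 − 2·0 = 1, t = 0 − 2·1 = -2  (check: 509·1 + 202·(-2) = 105)
  q = 1: r = 97, s = 0 − 1·1 = -1, t = 1 − 1·(-2) = 3  (check: 509·(-1) + 202·3 = 97)
  q = 1: r = 8, s = 1 − 1·(-1) = 2, t = -2 − 1·3 = -5  (check: 509·2 + 202·(-5) = 8)
  q = 12: r = 1, s = -1 − 12·2 = -25, t = 3 − 12·(-5) = 63  (check: 509·(-25) + 202·63 = 1)
The row with r = 1 (the gcd) gives the Bezout coefficients s = -25, t = 63.
Result: 509 · (-25) + 202 · (63) = 1.

gcd(509, 202) = 1; s = -25, t = 63 (check: 509·(-25) + 202·63 = 1).


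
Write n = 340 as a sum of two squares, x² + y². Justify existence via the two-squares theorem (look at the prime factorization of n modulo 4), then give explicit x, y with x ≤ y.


Step 1: Factor n = 340 = 2^2 · 5 · 17.
Step 2: Check the mod-4 condition on each prime factor: 2 = 2 (special); 5 ≡ 1 (mod 4), exponent 1; 17 ≡ 1 (mod 4), exponent 1.
All primes ≡ 3 (mod 4) appear to even exponent (or don't appear), so by the two-squares theorem n IS expressible as a sum of two squares.
Step 3: Build a representation. Group n = k² · m with k = 2 and m = 5 · 17 = 85 (a product of primes ≡ 1 (mod 4)); a representation of m scales to one of n via (k·x)² + (k·y)² = k²(x² + y²). Each prime p ≡ 1 (mod 4) is itself a sum of two squares; find a² by testing p − a² for a perfect square:
  5: 5 − 1² = 4 = 2² ⇒ 5 = 1² + 2².
  17: 17 − 1² = 16 = 4² ⇒ 17 = 1² + 4².
  Combine using the Brahmagupta–Fibonacci identity (a² + b²)(c² + d²) = (ac − bd)² + (ad + bc)² = (ac + bd)² + (ad − bc)²:
  5 · 17 = 85: from (1² + 2²)(1² + 4²), take (1·1 − 2·4, 1·4 + 2·1) = (1 − 8, 4 + 2) = (-7, 6); dropping signs (only squares matter) gives (7, 6); check 7² + 6² = 49 + 36 = 85 ✓.
  Scale by k = 2: (2·7, 2·6) = (14, 12).
Step 4: Order so x ≤ y and verify: 12² + 14² = 144 + 196 = 340 = n. ✓

n = 340 = 12² + 14² (one valid representation with x ≤ y).


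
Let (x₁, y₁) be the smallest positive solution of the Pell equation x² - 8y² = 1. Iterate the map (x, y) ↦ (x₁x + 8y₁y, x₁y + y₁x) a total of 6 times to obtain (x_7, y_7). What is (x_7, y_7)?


Step 1: Find the fundamental solution (x₁, y₁) of x² - 8y² = 1.
  Expand √8 as a continued fraction. a₀ = ⌊√8⌋ = 2; iterate m_{k+1} = d_k·a_k − m_k, d_{k+1} = (8 − m_{k+1}²)/d_k, a_{k+1} = ⌊(a₀ + m_{k+1})/d_{k+1}⌋ (starting m₀ = 0, d₀ = 1), with convergents p_k = a_k·p_{k-1} + p_{k-2}, q_k = a_k·q_{k-1} + q_{k-2} (p₋₁ = 1, q₋₁ = 0):
  k = 0: a₀ = 2; p₀/q₀ = 2/1; p₀² − 8·q₀² = 4 − 8 = -4.
  k = 1: m = 2, d = 4, a = ⌊(2 + 2)/4⌋ = 1; p/q = (1·2 + 1)/(1·1 + 0) = 3/1; p² − 8·q² = 9 − 8 = 1.
  The first convergent with p² − 8·q² = 1 gives the fundamental solution (x₁, y₁) = (3, 1).
Step 2: Apply the recurrence (x_{n+1}, y_{n+1}) = (x₁x_n + 8y₁y_n, x₁y_n + y₁x_n) repeatedly.
  From (x_1, y_1) = (3, 1): x_2 = 3·3 + 8·1·1 = 17; y_2 = 3·1 + 1·3 = 6.
  From (x_2, y_2) = (17, 6): x_3 = 3·17 + 8·1·6 = 99; y_3 = 3·6 + 1·17 = 35.
  From (x_3, y_3) = (99, 35): x_4 = 3·99 + 8·1·35 = 577; y_4 = 3·35 + 1·99 = 204.
  From (x_4, y_4) = (577, 204): x_5 = 3·577 + 8·1·204 = 3363; y_5 = 3·204 + 1·577 = 1189.
  From (x_5, y_5) = (3363, 1189): x_6 = 3·3363 + 8·1·1189 = 19601; y_6 = 3·1189 + 1·3363 = 6930.
  From (x_6, y_6) = (19601, 6930): x_7 = 3·19601 + 8·1·6930 = 114243; y_7 = 3·6930 + 1·19601 = 40391.
Step 3: Verify x_7² - 8·y_7² = 13051463049 - 13051463048 = 1 (should be 1). ✓

(x_1, y_1) = (3, 1); (x_7, y_7) = (114243, 40391).


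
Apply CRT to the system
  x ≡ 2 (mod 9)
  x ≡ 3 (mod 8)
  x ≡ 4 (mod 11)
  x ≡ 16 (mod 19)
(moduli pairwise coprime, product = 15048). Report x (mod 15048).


Product of moduli M = 9 · 8 · 11 · 19 = 15048.
Merge one congruence at a time:
  Start: x ≡ 2 (mod 9).
  Combine with x ≡ 3 (mod 8); new modulus lcm = 72.
    Write x = 2 + 9·t and substitute into x ≡ 3 (mod 8): 9·t ≡ 3 − 2 = 1 (mod 8).
    Reduce coefficients mod 8: 1·t ≡ 1 (mod 8).
    So t ≡ 1 (mod 8).
    Then x = 2 + 9·1 = 11, valid modulo lcm(9, 8) = 72: x ≡ 11 (mod 72).
  Combine with x ≡ 4 (mod 11); new modulus lcm = 792.
    Write x = 11 + 72·t and substitute into x ≡ 4 (mod 11): 72·t ≡ 4 − 11 = -7 (mod 11).
    Reduce coefficients mod 11: 6·t ≡ 4 (mod 11).
    The inverse of 6 mod 11 is 2 (since 6·2 = 12 = 1·11 + 1), so t ≡ 2·4 = 8 ≡ 8 (mod 11).
    Then x = 11 + 72·8 = 587, valid modulo lcm(72, 11) = 792: x ≡ 587 (mod 792).
  Combine with x ≡ 16 (mod 19); new modulus lcm = 15048.
    Write x = 587 + 792·t and substitute into x ≡ 16 (mod 19): 792·t ≡ 16 − 587 = -571 (mod 19).
    Reduce coefficients mod 19: 13·t ≡ 18 (mod 19).
    The inverse of 13 mod 19 is 3 (since 13·3 = 39 = 2·19 + 1), so t ≡ 3·18 = 54 ≡ 16 (mod 19).
    Then x = 587 + 792·16 = 13259, valid modulo lcm(792, 19) = 15048: x ≡ 13259 (mod 15048).
Verify against each original: 13259 mod 9 = 2, 13259 mod 8 = 3, 13259 mod 11 = 4, 13259 mod 19 = 16.

x ≡ 13259 (mod 15048).


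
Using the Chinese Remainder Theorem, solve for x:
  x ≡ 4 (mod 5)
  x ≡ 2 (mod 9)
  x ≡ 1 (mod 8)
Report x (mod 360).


Moduli 5, 9, 8 are pairwise coprime; by CRT there is a unique solution modulo M = 5 · 9 · 8 = 360.
Solve pairwise, accumulating the modulus:
  Start with x ≡ 4 (mod 5).
  Combine with x ≡ 2 (mod 9): since gcd(5, 9) = 1, we get a unique residue mod 45.
    Write x = 4 + 5·t and substitute into x ≡ 2 (mod 9): 5·t ≡ 2 − 4 = -2 (mod 9).
    Reduce coefficients mod 9: 5·t ≡ 7 (mod 9).
    The inverse of 5 mod 9 is 2 (since 5·2 = 10 = 1·9 + 1), so t ≡ 2·7 = 14 ≡ 5 (mod 9).
    Then x = 4 + 5·5 = 29, valid modulo lcm(5, 9) = 45: x ≡ 29 (mod 45).
  Combine with x ≡ 1 (mod 8): since gcd(45, 8) = 1, we get a unique residue mod 360.
    Write x = 29 + 45·t and substitute into x ≡ 1 (mod 8): 45·t ≡ 1 − 29 = -28 (mod 8).
    Reduce coefficients mod 8: 5·t ≡ 4 (mod 8).
    The inverse of 5 mod 8 is 5 (since 5·5 = 25 = 3·8 + 1), so t ≡ 5·4 = 20 ≡ 4 (mod 8).
    Then x = 29 + 45·4 = 209, valid modulo lcm(45, 8) = 360: x ≡ 209 (mod 360).
Verify: 209 mod 5 = 4 ✓, 209 mod 9 = 2 ✓, 209 mod 8 = 1 ✓.

x ≡ 209 (mod 360).


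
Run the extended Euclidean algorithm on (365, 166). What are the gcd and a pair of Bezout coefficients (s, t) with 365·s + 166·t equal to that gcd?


Euclidean algorithm on (365, 166) — divide until remainder is 0:
  365 = 2 · 166 + 33
  166 = 5 · 33 + 1
  33 = 33 · 1 + 0
gcd(365, 166) = 1.
Track Bezout coefficients alongside the remainders: start with r₀ = 365 = a·1 + b·0 (s = 1, t = 0) and r₁ = 166 = a·0 + b·1 (s = 0, t = 1); each new remainder r_{k+1} = r_{k-1} − q_k·r_k inherits s_{k+1} = s_{k-1} − q_k·s_k, t_{k+1} = t_{k-1} − q_k·t_k, so r_k = a·s_k + b·t_k at every step:
  q = 2: r = 33, s = 1 − 2·0 = 1, t = 0 − 2·1 = -2  (check: 365·1 + 166·(-2) = 33)
  q = 5: r = 1, s = 0 − 5·1 = -5, t = 1 − 5·(-2) = 11  (check: 365·(-5) + 166·11 = 1)
The row with r = 1 (the gcd) gives the Bezout coefficients s = -5, t = 11.
Result: 365 · (-5) + 166 · (11) = 1.

gcd(365, 166) = 1; s = -5, t = 11 (check: 365·(-5) + 166·11 = 1).


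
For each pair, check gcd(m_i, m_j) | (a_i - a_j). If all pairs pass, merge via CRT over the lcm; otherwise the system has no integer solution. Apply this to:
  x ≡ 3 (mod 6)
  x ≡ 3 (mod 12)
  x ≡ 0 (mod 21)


Moduli 6, 12, 21 are not pairwise coprime, so CRT works modulo lcm(m_i) when all pairwise compatibility conditions hold.
Pairwise compatibility: gcd(m_i, m_j) must divide a_i - a_j for every pair.
Merge one congruence at a time:
  Start: x ≡ 3 (mod 6).
  Combine with x ≡ 3 (mod 12): gcd(6, 12) = 6; 3 - 3 = 0, which IS divisible by 6, so compatible.
    Write x = 3 + 6·t and substitute into x ≡ 3 (mod 12): 6·t ≡ 3 − 3 = 0 (mod 12).
    Divide the congruence (and modulus) by g = 6: 1·t ≡ 0 (mod 2).
    So t ≡ 0 (mod 2).
    Then x = 3 + 6·0 = 3, valid modulo lcm(6, 12) = 12: x ≡ 3 (mod 12).
  Combine with x ≡ 0 (mod 21): gcd(12, 21) = 3; 0 - 3 = -3, which IS divisible by 3, so compatible.
    Write x = 3 + 12·t and substitute into x ≡ 0 (mod 21): 12·t ≡ 0 − 3 = -3 (mod 21).
    Divide the congruence (and modulus) by g = 3: 4·t ≡ -1 (mod 7).
    Reduce coefficients mod 7: 4·t ≡ 6 (mod 7).
    The inverse of 4 mod 7 is 2 (since 4·2 = 8 = 1·7 + 1), so t ≡ 2·6 = 12 ≡ 5 (mod 7).
    Then x = 3 + 12·5 = 63, valid modulo lcm(12, 21) = 84: x ≡ 63 (mod 84).
Verify: 63 mod 6 = 3, 63 mod 12 = 3, 63 mod 21 = 0.

x ≡ 63 (mod 84).


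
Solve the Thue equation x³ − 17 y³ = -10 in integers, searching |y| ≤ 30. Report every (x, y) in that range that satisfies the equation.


The equation is x³ - 17y³ = -10. For fixed y, x³ = 17·y³ − 10, so a solution requires the RHS to be a perfect cube.
Strategy: iterate y from -30 to 30, compute RHS = 17·y³ − 10, and check whether it is a (positive or negative) perfect cube.
Check small values of y:
  y = 0: RHS = -10 is not a perfect cube.
  y = 1: RHS = 7 is not a perfect cube.
  y = -1: RHS = -27 = (-3)³ ⇒ x = -3 works.
  y = 2: RHS = 126 is not a perfect cube.
  y = -2: RHS = -146 is not a perfect cube.
  y = 3: RHS = 449 is not a perfect cube.
  y = -3: RHS = -469 is not a perfect cube.
Continuing the search up to |y| = 30 finds no further solutions beyond those listed.
Collected solutions: (-3, -1).

Solutions (with |y| ≤ 30): (-3, -1).


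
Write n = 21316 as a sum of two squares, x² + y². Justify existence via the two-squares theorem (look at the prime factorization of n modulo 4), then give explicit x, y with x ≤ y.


Step 1: Factor n = 21316 = 2^2 · 73^2.
Step 2: Check the mod-4 condition on each prime factor: 2 = 2 (special); 73 ≡ 1 (mod 4), exponent 2.
All primes ≡ 3 (mod 4) appear to even exponent (or don't appear), so by the two-squares theorem n IS expressible as a sum of two squares.
Step 3: Build a representation. Group n = k² · m with k = 2 and m = 73 · 73 = 5329 (a product of primes ≡ 1 (mod 4)); a representation of m scales to one of n via (k·x)² + (k·y)² = k²(x² + y²). Each prime p ≡ 1 (mod 4) is itself a sum of two squares; find a² by testing p − a² for a perfect square:
  73: 73 − 1² = 72, 73 − 2² = 69, 73 − 3² = 64 = 8² ⇒ 73 = 3² + 8².
  Combine using the Brahmagupta–Fibonacci identity (a² + b²)(c² + d²) = (ac − bd)² + (ad + bc)² = (ac + bd)² + (ad − bc)²:
  73 · 73 = 5329: from (3² + 8²)(3² + 8²), take (3·3 − 8·8, 3·8 + 8·3) = (9 − 64, 24 + 24) = (-55, 48); dropping signs (only squares matter) gives (55, 48); check 55² + 48² = 3025 + 2304 = 5329 ✓.
  Scale by k = 2: (2·55, 2·48) = (110, 96).
Step 4: Order so x ≤ y and verify: 96² + 110² = 9216 + 12100 = 21316 = n. ✓

n = 21316 = 96² + 110² (one valid representation with x ≤ y).


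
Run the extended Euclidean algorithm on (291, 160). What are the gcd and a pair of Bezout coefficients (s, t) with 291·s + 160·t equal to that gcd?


Euclidean algorithm on (291, 160) — divide until remainder is 0:
  291 = 1 · 160 + 131
  160 = 1 · 131 + 29
  131 = 4 · 29 + 15
  29 = 1 · 15 + 14
  15 = 1 · 14 + 1
  14 = 14 · 1 + 0
gcd(291, 160) = 1.
Track Bezout coefficients alongside the remainders: start with r₀ = 291 = a·1 + b·0 (s = 1, t = 0) and r₁ = 160 = a·0 + b·1 (s = 0, t = 1); each new remainder r_{k+1} = r_{k-1} − q_k·r_k inherits s_{k+1} = s_{k-1} − q_k·s_k, t_{k+1} = t_{k-1} − q_k·t_k, so r_k = a·s_k + b·t_k at every step:
  q = 1: r = 131, s = 1 − 1·0 = 1, t = 0 − 1·1 = -1  (check: 291·1 + 160·(-1) = 131)
  q = 1: r = 29, s = 0 − 1·1 = -1, t = 1 − 1·(-1) = 2  (check: 291·(-1) + 160·2 = 29)
  q = 4: r = 15, s = 1 − 4·(-1) = 5, t = -1 − 4·2 = -9  (check: 291·5 + 160·(-9) = 15)
  q = 1: r = 14, s = -1 − 1·5 = -6, t = 2 − 1·(-9) = 11  (check: 291·(-6) + 160·11 = 14)
  q = 1: r = 1, s = 5 − 1·(-6) = 11, t = -9 − 1·11 = -20  (check: 291·11 + 160·(-20) = 1)
The row with r = 1 (the gcd) gives the Bezout coefficients s = 11, t = -20.
Result: 291 · (11) + 160 · (-20) = 1.

gcd(291, 160) = 1; s = 11, t = -20 (check: 291·11 + 160·(-20) = 1).


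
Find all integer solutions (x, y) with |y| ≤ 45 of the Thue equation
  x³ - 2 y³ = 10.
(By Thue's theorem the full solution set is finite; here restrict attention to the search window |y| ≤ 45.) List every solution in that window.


The equation is x³ - 2y³ = 10. For fixed y, x³ = 2·y³ + 10, so a solution requires the RHS to be a perfect cube.
Strategy: iterate y from -45 to 45, compute RHS = 2·y³ + 10, and check whether it is a (positive or negative) perfect cube.
Check small values of y:
  y = 0: RHS = 10 is not a perfect cube.
  y = 1: RHS = 12 is not a perfect cube.
  y = -1: RHS = 8 = (2)³ ⇒ x = 2 works.
  y = 2: RHS = 26 is not a perfect cube.
  y = -2: RHS = -6 is not a perfect cube.
  y = 3: RHS = 64 = (4)³ ⇒ x = 4 works.
  y = -3: RHS = -44 is not a perfect cube.
Continuing the search up to |y| = 45 finds no further solutions beyond those listed.
Collected solutions: (2, -1), (4, 3).

Solutions (with |y| ≤ 45): (2, -1), (4, 3).


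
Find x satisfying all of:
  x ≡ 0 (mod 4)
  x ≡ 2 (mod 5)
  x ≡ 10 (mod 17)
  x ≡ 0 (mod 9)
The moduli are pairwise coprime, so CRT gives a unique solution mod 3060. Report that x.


Product of moduli M = 4 · 5 · 17 · 9 = 3060.
Merge one congruence at a time:
  Start: x ≡ 0 (mod 4).
  Combine with x ≡ 2 (mod 5); new modulus lcm = 20.
    Write x = 0 + 4·t and substitute into x ≡ 2 (mod 5): 4·t ≡ 2 − 0 = 2 (mod 5).
    The inverse of 4 mod 5 is 4 (since 4·4 = 16 = 3·5 + 1), so t ≡ 4·2 = 8 ≡ 3 (mod 5).
    Then x = 0 + 4·3 = 12, valid modulo lcm(4, 5) = 20: x ≡ 12 (mod 20).
  Combine with x ≡ 10 (mod 17); new modulus lcm = 340.
    Write x = 12 + 20·t and substitute into x ≡ 10 (mod 17): 20·t ≡ 10 − 12 = -2 (mod 17).
    Reduce coefficients mod 17: 3·t ≡ 15 (mod 17).
    The inverse of 3 mod 17 is 6 (since 3·6 = 18 = 1·17 + 1), so t ≡ 6·15 = 90 ≡ 5 (mod 17).
    Then x = 12 + 20·5 = 112, valid modulo lcm(20, 17) = 340: x ≡ 112 (mod 340).
  Combine with x ≡ 0 (mod 9); new modulus lcm = 3060.
    Write x = 112 + 340·t and substitute into x ≡ 0 (mod 9): 340·t ≡ 0 − 112 = -112 (mod 9).
    Reduce coefficients mod 9: 7·t ≡ 5 (mod 9).
    The inverse of 7 mod 9 is 4 (since 7·4 = 28 = 3·9 + 1), so t ≡ 4·5 = 20 ≡ 2 (mod 9).
    Then x = 112 + 340·2 = 792, valid modulo lcm(340, 9) = 3060: x ≡ 792 (mod 3060).
Verify against each original: 792 mod 4 = 0, 792 mod 5 = 2, 792 mod 17 = 10, 792 mod 9 = 0.

x ≡ 792 (mod 3060).
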